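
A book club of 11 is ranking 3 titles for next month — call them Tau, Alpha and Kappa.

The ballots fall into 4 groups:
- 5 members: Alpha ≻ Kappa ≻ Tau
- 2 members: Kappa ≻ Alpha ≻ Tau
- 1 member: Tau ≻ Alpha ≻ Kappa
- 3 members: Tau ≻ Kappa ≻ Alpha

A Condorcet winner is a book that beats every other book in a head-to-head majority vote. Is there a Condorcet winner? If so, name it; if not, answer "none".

Alpha

Check each pair by majority over 11 ballots:
Tau vs Alpha: Alpha, 7–4.
Tau vs Kappa: Kappa, 7–4.
Alpha vs Kappa: 6 to 5, Alpha.
Alpha wins every pairwise contest, so Alpha is the Condorcet winner.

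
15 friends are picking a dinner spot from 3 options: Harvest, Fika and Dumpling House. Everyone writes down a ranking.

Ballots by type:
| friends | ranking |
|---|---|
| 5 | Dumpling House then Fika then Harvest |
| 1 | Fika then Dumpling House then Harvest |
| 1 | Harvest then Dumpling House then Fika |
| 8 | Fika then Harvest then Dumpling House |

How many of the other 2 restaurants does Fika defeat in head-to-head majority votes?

2

Fika against each rival (15 friends):
Fika vs Harvest: Fika, 14–1.
Fika vs Dumpling House: Fika preferred on 1+8 = 9 ballots; Fika wins 9–6.
Fika beats Harvest, Dumpling House — 2 pairwise wins.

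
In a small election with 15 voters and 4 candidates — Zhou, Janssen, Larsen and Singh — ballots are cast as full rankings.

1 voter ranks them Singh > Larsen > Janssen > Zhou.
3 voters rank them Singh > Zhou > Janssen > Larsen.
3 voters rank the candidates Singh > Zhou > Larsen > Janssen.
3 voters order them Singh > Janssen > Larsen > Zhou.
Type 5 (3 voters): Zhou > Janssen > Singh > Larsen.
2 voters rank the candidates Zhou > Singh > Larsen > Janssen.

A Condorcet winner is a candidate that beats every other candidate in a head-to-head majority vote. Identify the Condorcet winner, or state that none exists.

Singh

Head-to-head results (15 voters):
Zhou vs Janssen: 11 to 4, Zhou.
Zhou vs Larsen: Zhou is ranked higher on 3+3+3+2 = 11 ballots, Larsen on 4. Zhou wins 11–4.
Zhou vs Singh: 3+2 = 5 for Zhou, 10 for Singh — Singh by 10–5.
Janssen vs Larsen: 9 to 6, Janssen.
Janssen vs Singh: 3 to 12, Singh.
Larsen vs Singh: Larsen is ranked higher on 0 ballots, Singh on 15. Singh wins 15–0.
Singh wins every pairwise contest, so Singh is the Condorcet winner.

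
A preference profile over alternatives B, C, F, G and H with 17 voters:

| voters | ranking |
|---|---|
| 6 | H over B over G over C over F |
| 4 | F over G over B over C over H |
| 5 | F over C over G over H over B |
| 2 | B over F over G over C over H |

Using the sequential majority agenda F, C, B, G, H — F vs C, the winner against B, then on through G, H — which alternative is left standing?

F

Round 1: F vs C — 11–6, F advances.
Round 2: F vs B — 9–8, F advances.
Round 3: F vs G — 11–6, F advances.
Round 4: F vs H — 11–6, F advances.
F survives the agenda.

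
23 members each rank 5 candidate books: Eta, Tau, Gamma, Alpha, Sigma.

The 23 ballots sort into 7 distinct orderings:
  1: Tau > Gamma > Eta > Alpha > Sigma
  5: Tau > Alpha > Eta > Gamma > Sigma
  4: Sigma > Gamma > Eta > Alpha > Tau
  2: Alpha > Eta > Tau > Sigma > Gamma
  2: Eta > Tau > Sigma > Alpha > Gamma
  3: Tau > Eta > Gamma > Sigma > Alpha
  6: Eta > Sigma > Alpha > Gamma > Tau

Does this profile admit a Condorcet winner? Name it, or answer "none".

Eta

Head-to-head results (23 members):
Eta vs Tau: 4+2+2+6 = 14 for Eta, 9 for Tau — Eta by 14–9.
Eta vs Gamma: Eta is ranked higher on 5+2+2+3+6 = 18 ballots, Gamma on 5. Eta wins 18–5.
Eta vs Alpha: 16 to 7, Eta.
Eta vs Sigma: Eta is ranked higher on 1+5+2+2+3+6 = 19 ballots, Sigma on 4. Eta wins 19–4.
Tau vs Gamma: 13 to 10, Tau.
Tau vs Alpha: Tau is ranked higher on 1+5+2+3 = 11 ballots, Alpha on 12. Alpha wins 12–11.
Tau vs Sigma: Tau preferred on 1+5+2+2+3 = 13 ballots; Tau wins 13–10.
Gamma vs Alpha: Gamma preferred on 1+4+3 = 8 ballots; Alpha wins 15–8.
Gamma vs Sigma: 1+5+3 = 9 for Gamma, 14 for Sigma — Sigma by 14–9.
Alpha vs Sigma: Alpha is ranked higher on 1+5+2 = 8 ballots, Sigma on 15. Sigma wins 15–8.
Eta defeats every rival head-to-head and is the Condorcet winner.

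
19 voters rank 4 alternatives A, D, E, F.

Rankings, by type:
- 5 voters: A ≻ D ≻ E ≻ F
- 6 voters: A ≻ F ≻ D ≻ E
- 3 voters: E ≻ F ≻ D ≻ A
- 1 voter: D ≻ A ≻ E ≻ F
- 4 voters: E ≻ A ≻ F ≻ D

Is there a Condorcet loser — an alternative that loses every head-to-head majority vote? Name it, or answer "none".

none

Pairwise majorities:
A–D: A 15–4.
A vs E: 5+6+1 = 12 for A, 7 for E — A by 12–7.
A vs F: A, 16–3.
D vs E: D preferred on 5+6+1 = 12 ballots; D wins 12–7.
D vs F: D is ranked higher on 5+1 = 6 ballots, F on 13. F wins 13–6.
E vs F: E wins 13–6.
Every alternative wins at least one matchup (A beats D; D beats E; E beats F; F beats D), so there is no Condorcet loser.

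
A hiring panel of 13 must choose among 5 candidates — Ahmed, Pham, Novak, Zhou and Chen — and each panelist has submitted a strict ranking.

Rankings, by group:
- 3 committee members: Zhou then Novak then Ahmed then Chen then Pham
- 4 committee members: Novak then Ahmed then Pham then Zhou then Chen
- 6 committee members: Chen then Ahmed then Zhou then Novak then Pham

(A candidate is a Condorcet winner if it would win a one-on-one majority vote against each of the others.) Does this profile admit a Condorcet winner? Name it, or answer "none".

Check each pair by majority over 13 ballots:
Ahmed vs Pham: Ahmed wins 13–0.
Ahmed vs Novak: Novak wins 7–6.
Ahmed–Zhou: Ahmed 10–3.
Ahmed vs Chen: Ahmed is ranked higher on 3+4 = 7 ballots, Chen on 6. Ahmed wins 7–6.
Pham vs Novak: Novak wins 13–0.
Pham vs Zhou: 4 for Pham, 9 for Zhou — Zhou by 9–4.
Pham vs Chen: Chen, 9–4.
Novak vs Zhou: Zhou wins 9–4.
Novak vs Chen: Novak, 7–6.
Zhou–Chen: Zhou 7–6.
Each candidate drops at least one matchup (Ahmed loses to Novak; Pham loses to Ahmed; Novak loses to Zhou; Zhou loses to Ahmed; Chen loses to Ahmed); the cycle Ahmed → Zhou → Novak → Ahmed rules out a Condorcet winner.

none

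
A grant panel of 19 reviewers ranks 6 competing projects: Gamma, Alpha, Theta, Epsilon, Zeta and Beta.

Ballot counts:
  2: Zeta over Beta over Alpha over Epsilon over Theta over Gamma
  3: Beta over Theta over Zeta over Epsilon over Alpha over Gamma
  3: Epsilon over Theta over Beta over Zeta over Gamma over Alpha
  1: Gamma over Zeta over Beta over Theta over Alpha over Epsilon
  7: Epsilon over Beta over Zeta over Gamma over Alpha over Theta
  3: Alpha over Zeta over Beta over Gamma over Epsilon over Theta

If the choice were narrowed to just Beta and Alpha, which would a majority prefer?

Beta

Ballots ranking Beta above Alpha: 2 + 3 + 3 + 1 + 7 = 16.
Ballots ranking Alpha above Beta: 19 − 16 = 3.
Beta wins the head-to-head 16–3.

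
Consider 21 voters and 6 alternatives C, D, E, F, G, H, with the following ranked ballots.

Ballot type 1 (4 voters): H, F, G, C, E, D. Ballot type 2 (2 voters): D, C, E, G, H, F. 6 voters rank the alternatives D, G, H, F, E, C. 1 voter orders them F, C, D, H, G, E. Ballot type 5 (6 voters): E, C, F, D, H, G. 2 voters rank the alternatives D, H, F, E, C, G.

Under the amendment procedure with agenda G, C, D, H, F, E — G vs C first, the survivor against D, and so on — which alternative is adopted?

Round 1: G vs C — 10–11, C advances.
Round 2: C vs D — 11–10, C advances.
Round 3: C vs H — 9–12, H advances.
Round 4: H vs F — 14–7, H advances.
Round 5: H vs E — 13–8, H advances.
The agenda winner is H.

H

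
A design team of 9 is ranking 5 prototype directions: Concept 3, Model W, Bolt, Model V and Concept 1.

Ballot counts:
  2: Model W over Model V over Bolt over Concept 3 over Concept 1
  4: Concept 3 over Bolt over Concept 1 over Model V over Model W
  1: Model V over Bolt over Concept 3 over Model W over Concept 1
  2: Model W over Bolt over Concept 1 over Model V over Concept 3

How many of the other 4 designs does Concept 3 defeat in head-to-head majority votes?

2

Concept 3 against each rival (9 engineers):
Concept 3 vs Model W: 5 to 4, Concept 3.
Concept 3 vs Bolt: Bolt wins 5–4.
Concept 3 vs Model V: Model V wins 5–4.
Concept 3 vs Concept 1: Concept 3 is ranked higher on 2+4+1 = 7 ballots, Concept 1 on 2. Concept 3 wins 7–2.
Concept 3 beats Model W, Concept 1; loses to Bolt, Model V — 2 pairwise wins.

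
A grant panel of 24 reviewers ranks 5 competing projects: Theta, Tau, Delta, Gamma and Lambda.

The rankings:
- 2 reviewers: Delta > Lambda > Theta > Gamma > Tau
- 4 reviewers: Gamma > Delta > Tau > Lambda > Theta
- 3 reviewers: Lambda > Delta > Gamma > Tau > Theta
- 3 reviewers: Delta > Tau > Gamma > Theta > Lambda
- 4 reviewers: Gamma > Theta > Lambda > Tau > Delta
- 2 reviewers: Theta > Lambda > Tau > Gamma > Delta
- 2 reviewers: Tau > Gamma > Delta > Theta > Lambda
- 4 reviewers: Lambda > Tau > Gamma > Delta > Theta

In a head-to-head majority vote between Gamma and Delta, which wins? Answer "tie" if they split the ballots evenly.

Gamma

Ballots ranking Gamma above Delta: 4 + 4 + 2 + 2 + 4 = 16.
Ballots ranking Delta above Gamma: 24 − 16 = 8.
Gamma wins the head-to-head 16–8.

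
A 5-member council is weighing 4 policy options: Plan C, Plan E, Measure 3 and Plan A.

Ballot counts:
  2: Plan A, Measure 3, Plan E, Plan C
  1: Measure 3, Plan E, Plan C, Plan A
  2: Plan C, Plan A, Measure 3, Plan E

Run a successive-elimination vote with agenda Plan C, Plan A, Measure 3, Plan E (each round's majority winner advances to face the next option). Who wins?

Measure 3

Round 1: Plan C vs Plan A — 3–2, Plan C advances.
Round 2: Plan C vs Measure 3 — 2–3, Measure 3 advances.
Round 3: Measure 3 vs Plan E — 5–0, Measure 3 advances.
Measure 3 survives the agenda.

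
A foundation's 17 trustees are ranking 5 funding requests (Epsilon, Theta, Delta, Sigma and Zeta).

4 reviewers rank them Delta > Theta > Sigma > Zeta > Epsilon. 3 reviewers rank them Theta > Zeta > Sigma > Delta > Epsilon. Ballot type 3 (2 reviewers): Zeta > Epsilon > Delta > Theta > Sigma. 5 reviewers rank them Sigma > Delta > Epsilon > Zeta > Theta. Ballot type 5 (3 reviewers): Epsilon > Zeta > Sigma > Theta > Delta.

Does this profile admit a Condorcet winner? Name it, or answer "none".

Check each pair by majority over 17 ballots:
Epsilon vs Theta: 2+5+3 = 10 for Epsilon, 7 for Theta — Epsilon by 10–7.
Epsilon vs Delta: Epsilon preferred on 2+3 = 5 ballots; Delta wins 12–5.
Epsilon vs Sigma: 5 to 12, Sigma.
Epsilon vs Zeta: Epsilon preferred on 5+3 = 8 ballots; Zeta wins 9–8.
Theta vs Delta: 6 to 11, Delta.
Theta vs Sigma: 4+3+2 = 9 for Theta, 8 for Sigma — Theta by 9–8.
Theta vs Zeta: 7 to 10, Zeta.
Delta vs Sigma: Delta preferred on 4+2 = 6 ballots; Sigma wins 11–6.
Delta vs Zeta: Delta is ranked higher on 4+5 = 9 ballots, Zeta on 8. Delta wins 9–8.
Sigma vs Zeta: 9 to 8, Sigma.
No project is unbeaten: Epsilon loses to Delta; Theta loses to Epsilon; Delta loses to Sigma; Sigma loses to Theta; Zeta loses to Delta. In particular Epsilon > Theta > Sigma > Epsilon is a majority cycle — no Condorcet winner exists.

none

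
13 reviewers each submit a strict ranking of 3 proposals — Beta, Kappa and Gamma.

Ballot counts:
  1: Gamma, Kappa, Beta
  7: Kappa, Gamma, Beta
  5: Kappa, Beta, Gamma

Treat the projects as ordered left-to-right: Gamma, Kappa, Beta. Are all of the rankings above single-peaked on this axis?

Axis positions: Gamma=1, Kappa=2, Beta=3.
Cluster 1 (peak Gamma at position 1): ranking walks positions 1-2-3, expanding outward from the peak — single-peaked.
Cluster 2 (peak Kappa at position 2): ranking walks positions 2-1-3, expanding outward from the peak — single-peaked.
Cluster 3 (peak Kappa at position 2): ranking walks positions 2-3-1, expanding outward from the peak — single-peaked.
Every ranking is single-peaked on this axis.

yes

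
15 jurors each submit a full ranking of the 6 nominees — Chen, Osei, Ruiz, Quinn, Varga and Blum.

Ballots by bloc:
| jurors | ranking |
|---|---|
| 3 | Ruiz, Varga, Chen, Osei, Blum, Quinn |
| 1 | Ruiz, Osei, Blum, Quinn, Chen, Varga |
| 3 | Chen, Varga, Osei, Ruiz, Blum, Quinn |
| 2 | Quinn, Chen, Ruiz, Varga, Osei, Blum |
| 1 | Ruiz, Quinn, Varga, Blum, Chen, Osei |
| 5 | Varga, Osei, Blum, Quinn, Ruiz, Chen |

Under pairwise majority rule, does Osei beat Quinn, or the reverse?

Osei

Ballots ranking Osei above Quinn: 3 + 1 + 3 + 5 = 12.
Ballots ranking Quinn above Osei: 15 − 12 = 3.
Osei wins the head-to-head 12–3.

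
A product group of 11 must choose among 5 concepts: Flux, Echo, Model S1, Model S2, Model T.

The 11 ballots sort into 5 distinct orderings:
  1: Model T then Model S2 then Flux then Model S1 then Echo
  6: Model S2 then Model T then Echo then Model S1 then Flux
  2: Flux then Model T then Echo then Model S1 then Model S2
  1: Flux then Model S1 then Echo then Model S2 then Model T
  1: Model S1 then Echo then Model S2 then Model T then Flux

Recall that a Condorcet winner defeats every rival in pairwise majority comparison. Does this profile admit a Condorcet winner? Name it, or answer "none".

Pairwise majorities:
Flux–Echo: Echo 7–4.
Flux vs Model S1: Model S1 wins 7–4.
Flux vs Model S2: Model S2 wins 8–3.
Flux–Model T: Model T 8–3.
Echo–Model S1: Echo 8–3.
Echo vs Model S2: Model S2 wins 7–4.
Echo–Model T: Model T 9–2.
Model S1 vs Model S2: Model S2 wins 7–4.
Model S1 vs Model T: Model T, 9–2.
Model S2 vs Model T: Model S2, 8–3.
Only Model S2 has no losses; Model S2 is the Condorcet winner.

Model S2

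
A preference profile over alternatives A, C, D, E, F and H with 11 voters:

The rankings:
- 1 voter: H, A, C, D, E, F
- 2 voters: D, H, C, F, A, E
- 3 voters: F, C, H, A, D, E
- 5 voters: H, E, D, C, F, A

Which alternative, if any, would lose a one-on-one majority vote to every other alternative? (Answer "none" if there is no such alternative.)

Pairwise majorities:
A vs C: A preferred on 1 ballot; C wins 10–1.
A vs D: D, 7–4.
A vs E: A wins 6–5.
A vs F: A preferred on 1 ballot; F wins 10–1.
A vs H: A preferred on 0 ballots; H wins 11–0.
C–D: D 7–4.
C vs E: C, 6–5.
C–F: C 8–3.
C–H: H 8–3.
D vs E: D, 6–5.
D vs F: 1+2+5 = 8 for D, 3 for F — D by 8–3.
D vs H: 2 for D, 9 for H — H by 9–2.
E vs F: E, 6–5.
E vs H: H wins 11–0.
F vs H: H, 8–3.
Each alternative has at least one pairwise win (A beats E; C beats A; D beats A; E beats F; F beats A; H beats A) — no Condorcet loser.

none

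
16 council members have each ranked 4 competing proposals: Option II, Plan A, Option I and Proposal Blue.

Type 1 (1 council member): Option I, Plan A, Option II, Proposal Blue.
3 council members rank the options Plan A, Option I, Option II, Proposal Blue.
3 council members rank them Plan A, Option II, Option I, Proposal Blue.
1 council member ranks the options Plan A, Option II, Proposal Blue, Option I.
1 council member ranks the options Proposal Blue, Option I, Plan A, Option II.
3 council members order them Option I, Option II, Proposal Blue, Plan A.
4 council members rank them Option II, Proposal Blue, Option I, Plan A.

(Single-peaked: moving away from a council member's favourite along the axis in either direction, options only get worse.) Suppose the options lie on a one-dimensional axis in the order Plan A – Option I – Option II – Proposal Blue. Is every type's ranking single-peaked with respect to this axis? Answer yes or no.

no

Axis positions: Plan A=1, Option I=2, Option II=3, Proposal Blue=4.
Type 1 (peak Option I at position 2): ranking walks positions 2-1-3-4, expanding outward from the peak — single-peaked.
Type 2 (peak Plan A at position 1): ranking walks positions 1-2-3-4, expanding outward from the peak — single-peaked.
Type 3: ranking walks positions 1-3-2-4; Option II is ranked above Option I even though Option I lies between Option II and the peak Plan A on the axis — preferences dip and rise again. Not single-peaked.
Type 4: ranking walks positions 1-3-4-2; Option II is ranked above Option I even though Option I lies between Option II and the peak Plan A on the axis — preferences dip and rise again. Not single-peaked.
Type 5: ranking walks positions 4-2-1-3; Option I is ranked above Option II even though Option II lies between Option I and the peak Proposal Blue on the axis — preferences dip and rise again. Not single-peaked.
Type 6 (peak Option I at position 2): ranking walks positions 2-3-4-1, expanding outward from the peak — single-peaked.
Type 7 (peak Option II at position 3): ranking walks positions 3-4-2-1, expanding outward from the peak — single-peaked.
Type 3 violates single-peakedness, so the profile is not single-peaked on this axis.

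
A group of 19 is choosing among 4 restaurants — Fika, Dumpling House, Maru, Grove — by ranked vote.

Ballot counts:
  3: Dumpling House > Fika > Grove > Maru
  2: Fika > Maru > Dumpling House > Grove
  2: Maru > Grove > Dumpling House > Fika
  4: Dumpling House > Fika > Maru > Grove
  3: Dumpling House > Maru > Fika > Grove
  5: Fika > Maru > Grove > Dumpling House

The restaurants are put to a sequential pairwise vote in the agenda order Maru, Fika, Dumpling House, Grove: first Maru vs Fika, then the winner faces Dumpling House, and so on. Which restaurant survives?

Dumpling House

Round 1: Maru vs Fika — 5–14, Fika advances.
Round 2: Fika vs Dumpling House — 7–12, Dumpling House advances.
Round 3: Dumpling House vs Grove — 12–7, Dumpling House advances.
The agenda winner is Dumpling House.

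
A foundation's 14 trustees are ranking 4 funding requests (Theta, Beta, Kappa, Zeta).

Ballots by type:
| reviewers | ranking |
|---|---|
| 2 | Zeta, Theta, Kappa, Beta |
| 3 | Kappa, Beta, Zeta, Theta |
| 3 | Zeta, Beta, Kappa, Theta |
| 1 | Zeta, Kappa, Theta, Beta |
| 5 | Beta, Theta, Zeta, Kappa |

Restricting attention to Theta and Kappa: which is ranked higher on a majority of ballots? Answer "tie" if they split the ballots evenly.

tie

Ballots ranking Theta above Kappa: 2 + 5 = 7.
Ballots ranking Kappa above Theta: 14 − 7 = 7.
7–7: the pair ties.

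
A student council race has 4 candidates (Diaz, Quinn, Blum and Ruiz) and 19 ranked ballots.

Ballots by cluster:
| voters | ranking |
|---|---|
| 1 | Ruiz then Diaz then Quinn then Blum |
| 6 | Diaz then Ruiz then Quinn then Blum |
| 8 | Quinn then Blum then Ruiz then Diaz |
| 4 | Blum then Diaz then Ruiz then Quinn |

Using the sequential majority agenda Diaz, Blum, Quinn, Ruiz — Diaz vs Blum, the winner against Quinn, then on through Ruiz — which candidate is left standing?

Ruiz

Round 1: Diaz vs Blum — 7–12, Blum advances.
Round 2: Blum vs Quinn — 4–15, Quinn advances.
Round 3: Quinn vs Ruiz — 8–11, Ruiz advances.
Ruiz survives the agenda.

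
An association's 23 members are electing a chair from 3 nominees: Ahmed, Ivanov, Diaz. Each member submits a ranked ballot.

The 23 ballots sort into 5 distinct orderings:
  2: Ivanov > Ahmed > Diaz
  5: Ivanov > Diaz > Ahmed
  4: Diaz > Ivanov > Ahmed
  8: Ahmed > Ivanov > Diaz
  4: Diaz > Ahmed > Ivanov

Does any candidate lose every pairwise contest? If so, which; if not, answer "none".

Head-to-head results (23 voters):
Ahmed vs Ivanov: 12 to 11, Ahmed.
Ahmed vs Diaz: Ahmed preferred on 2+8 = 10 ballots; Diaz wins 13–10.
Ivanov–Diaz: Ivanov 15–8.
Each candidate has at least one pairwise win (Ahmed beats Ivanov; Ivanov beats Diaz; Diaz beats Ahmed) — no Condorcet loser.

none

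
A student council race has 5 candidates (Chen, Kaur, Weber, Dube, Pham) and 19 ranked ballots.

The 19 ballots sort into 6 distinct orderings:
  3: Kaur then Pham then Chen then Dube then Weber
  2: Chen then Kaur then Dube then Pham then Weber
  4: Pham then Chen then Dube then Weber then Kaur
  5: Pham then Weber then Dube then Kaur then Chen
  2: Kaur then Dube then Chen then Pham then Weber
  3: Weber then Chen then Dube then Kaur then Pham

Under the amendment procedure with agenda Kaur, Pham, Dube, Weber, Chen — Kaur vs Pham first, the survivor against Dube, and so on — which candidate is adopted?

Round 1: Kaur vs Pham — 10–9, Kaur advances.
Round 2: Kaur vs Dube — 7–12, Dube advances.
Round 3: Dube vs Weber — 11–8, Dube advances.
Round 4: Dube vs Chen — 7–12, Chen advances.
Chen survives the agenda.

Chen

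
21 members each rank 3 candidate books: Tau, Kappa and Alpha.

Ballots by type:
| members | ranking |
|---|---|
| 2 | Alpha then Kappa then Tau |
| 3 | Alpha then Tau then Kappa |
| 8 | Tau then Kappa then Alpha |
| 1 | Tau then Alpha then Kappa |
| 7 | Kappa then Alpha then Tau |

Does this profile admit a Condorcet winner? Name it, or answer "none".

Pairwise majorities:
Tau vs Kappa: Tau is ranked higher on 3+8+1 = 12 ballots, Kappa on 9. Tau wins 12–9.
Tau vs Alpha: Alpha, 12–9.
Kappa vs Alpha: Kappa, 15–6.
No book is unbeaten: Tau loses to Alpha; Kappa loses to Tau; Alpha loses to Kappa. In particular Tau beats Kappa beats Alpha beats Tau is a majority cycle — no Condorcet winner exists.

none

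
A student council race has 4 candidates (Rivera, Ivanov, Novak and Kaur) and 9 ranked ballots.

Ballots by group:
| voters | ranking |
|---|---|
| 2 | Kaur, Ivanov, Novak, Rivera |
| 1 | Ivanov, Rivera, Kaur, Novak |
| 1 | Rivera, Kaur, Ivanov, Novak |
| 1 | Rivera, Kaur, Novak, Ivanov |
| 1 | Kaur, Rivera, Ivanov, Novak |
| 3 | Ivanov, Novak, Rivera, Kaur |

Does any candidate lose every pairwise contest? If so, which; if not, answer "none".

none

Head-to-head results (9 voters):
Rivera vs Ivanov: 1+1+1 = 3 for Rivera, 6 for Ivanov — Ivanov by 6–3.
Rivera vs Novak: Rivera is ranked higher on 1+1+1+1 = 4 ballots, Novak on 5. Novak wins 5–4.
Rivera vs Kaur: Rivera wins 6–3.
Ivanov vs Novak: 2+1+1+1+3 = 8 for Ivanov, 1 for Novak — Ivanov by 8–1.
Ivanov–Kaur: Kaur 5–4.
Novak vs Kaur: Kaur, 6–3.
Each candidate has at least one pairwise win (Rivera beats Kaur; Ivanov beats Rivera; Novak beats Rivera; Kaur beats Ivanov) — no Condorcet loser.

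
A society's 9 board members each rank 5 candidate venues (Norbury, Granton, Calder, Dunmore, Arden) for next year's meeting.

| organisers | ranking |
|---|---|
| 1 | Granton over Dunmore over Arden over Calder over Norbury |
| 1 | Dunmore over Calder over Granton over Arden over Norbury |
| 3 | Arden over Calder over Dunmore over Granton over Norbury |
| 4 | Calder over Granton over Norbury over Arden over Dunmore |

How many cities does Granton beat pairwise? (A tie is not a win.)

3

Granton against each rival (9 organisers):
Granton vs Norbury: Granton wins 9–0.
Granton–Calder: Calder 8–1.
Granton–Dunmore: Granton 5–4.
Granton–Arden: Granton 6–3.
Granton beats Norbury, Dunmore, Arden; loses to Calder — 3 pairwise wins.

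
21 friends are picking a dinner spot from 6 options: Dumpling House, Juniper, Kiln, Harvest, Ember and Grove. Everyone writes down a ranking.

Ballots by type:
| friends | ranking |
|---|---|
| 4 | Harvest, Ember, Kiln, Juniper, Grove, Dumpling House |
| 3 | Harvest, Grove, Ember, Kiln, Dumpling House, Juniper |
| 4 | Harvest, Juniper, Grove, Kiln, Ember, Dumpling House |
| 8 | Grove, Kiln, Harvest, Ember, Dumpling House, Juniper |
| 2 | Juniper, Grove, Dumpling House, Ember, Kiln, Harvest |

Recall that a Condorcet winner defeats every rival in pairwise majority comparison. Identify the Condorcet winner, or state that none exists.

Head-to-head results (21 friends):
Dumpling House vs Juniper: 3+8 = 11 for Dumpling House, 10 for Juniper — Dumpling House by 11–10.
Dumpling House vs Kiln: Dumpling House is ranked higher on 2 ballots, Kiln on 19. Kiln wins 19–2.
Dumpling House vs Harvest: 2 for Dumpling House, 19 for Harvest — Harvest by 19–2.
Dumpling House vs Ember: 2 to 19, Ember.
Dumpling House vs Grove: Dumpling House is ranked higher on 0 ballots, Grove on 21. Grove wins 21–0.
Juniper vs Kiln: Juniper is ranked higher on 4+2 = 6 ballots, Kiln on 15. Kiln wins 15–6.
Juniper vs Harvest: 2 to 19, Harvest.
Juniper vs Ember: 4+2 = 6 for Juniper, 15 for Ember — Ember by 15–6.
Juniper vs Grove: 4+4+2 = 10 for Juniper, 11 for Grove — Grove by 11–10.
Kiln vs Harvest: 8+2 = 10 for Kiln, 11 for Harvest — Harvest by 11–10.
Kiln vs Ember: Kiln is ranked higher on 4+8 = 12 ballots, Ember on 9. Kiln wins 12–9.
Kiln vs Grove: Kiln preferred on 4 ballots; Grove wins 17–4.
Harvest vs Ember: Harvest preferred on 4+3+4+8 = 19 ballots; Harvest wins 19–2.
Harvest vs Grove: Harvest preferred on 4+3+4 = 11 ballots; Harvest wins 11–10.
Ember vs Grove: 4 for Ember, 17 for Grove — Grove by 17–4.
Only Harvest has no losses; Harvest is the Condorcet winner.

Harvest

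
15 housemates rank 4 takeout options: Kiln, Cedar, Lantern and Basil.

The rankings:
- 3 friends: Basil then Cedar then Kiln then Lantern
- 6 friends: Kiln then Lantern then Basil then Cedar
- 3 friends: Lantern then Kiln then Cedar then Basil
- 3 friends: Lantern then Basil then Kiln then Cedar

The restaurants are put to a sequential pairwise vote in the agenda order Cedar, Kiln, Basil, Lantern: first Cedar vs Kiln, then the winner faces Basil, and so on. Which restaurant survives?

Round 1: Cedar vs Kiln — 3–12, Kiln advances.
Round 2: Kiln vs Basil — 9–6, Kiln advances.
Round 3: Kiln vs Lantern — 9–6, Kiln advances.
Kiln survives the agenda.

Kiln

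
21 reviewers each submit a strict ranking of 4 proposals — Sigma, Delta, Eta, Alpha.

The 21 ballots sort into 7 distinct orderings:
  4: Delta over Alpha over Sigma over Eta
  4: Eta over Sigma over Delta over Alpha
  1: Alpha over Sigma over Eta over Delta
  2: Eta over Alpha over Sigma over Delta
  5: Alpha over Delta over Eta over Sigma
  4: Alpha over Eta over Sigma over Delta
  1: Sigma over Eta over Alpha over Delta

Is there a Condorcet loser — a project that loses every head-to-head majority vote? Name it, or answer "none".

Delta

Pairwise majorities:
Sigma vs Delta: Sigma, 12–9.
Sigma vs Eta: Sigma preferred on 4+1+1 = 6 ballots; Eta wins 15–6.
Sigma vs Alpha: Alpha, 16–5.
Delta vs Eta: 9 to 12, Eta.
Delta–Alpha: Alpha 13–8.
Eta vs Alpha: Eta is ranked higher on 4+2+1 = 7 ballots, Alpha on 14. Alpha wins 14–7.
Delta loses to every other project — it is the Condorcet loser.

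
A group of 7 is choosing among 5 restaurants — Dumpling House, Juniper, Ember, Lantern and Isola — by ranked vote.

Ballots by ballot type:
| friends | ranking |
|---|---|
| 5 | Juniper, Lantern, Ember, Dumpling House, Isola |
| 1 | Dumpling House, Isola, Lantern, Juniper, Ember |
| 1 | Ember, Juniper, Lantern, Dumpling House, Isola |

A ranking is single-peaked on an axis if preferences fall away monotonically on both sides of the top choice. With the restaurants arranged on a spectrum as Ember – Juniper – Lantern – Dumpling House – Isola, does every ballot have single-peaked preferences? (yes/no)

yes

Axis positions: Ember=1, Juniper=2, Lantern=3, Dumpling House=4, Isola=5.
Ballot type 1 (peak Juniper at position 2): ranking walks positions 2-3-1-4-5, expanding outward from the peak — single-peaked.
Ballot type 2 (peak Dumpling House at position 4): ranking walks positions 4-5-3-2-1, expanding outward from the peak — single-peaked.
Ballot type 3 (peak Ember at position 1): ranking walks positions 1-2-3-4-5, expanding outward from the peak — single-peaked.
Every ranking is single-peaked on this axis.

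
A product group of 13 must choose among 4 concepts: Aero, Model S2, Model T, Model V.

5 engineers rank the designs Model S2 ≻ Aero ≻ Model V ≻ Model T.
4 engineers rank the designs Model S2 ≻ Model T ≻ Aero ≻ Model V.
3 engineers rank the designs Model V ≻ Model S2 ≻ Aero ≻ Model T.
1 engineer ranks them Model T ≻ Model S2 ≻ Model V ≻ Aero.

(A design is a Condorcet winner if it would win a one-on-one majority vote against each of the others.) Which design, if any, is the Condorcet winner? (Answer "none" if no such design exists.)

Pairwise majorities:
Aero vs Model S2: Aero preferred on 0 ballots; Model S2 wins 13–0.
Aero vs Model T: 5+3 = 8 for Aero, 5 for Model T — Aero by 8–5.
Aero vs Model V: Aero preferred on 5+4 = 9 ballots; Aero wins 9–4.
Model S2 vs Model T: Model S2 is ranked higher on 5+4+3 = 12 ballots, Model T on 1. Model S2 wins 12–1.
Model S2 vs Model V: 10 to 3, Model S2.
Model T vs Model V: Model T preferred on 4+1 = 5 ballots; Model V wins 8–5.
Only Model S2 has no losses; Model S2 is the Condorcet winner.

Model S2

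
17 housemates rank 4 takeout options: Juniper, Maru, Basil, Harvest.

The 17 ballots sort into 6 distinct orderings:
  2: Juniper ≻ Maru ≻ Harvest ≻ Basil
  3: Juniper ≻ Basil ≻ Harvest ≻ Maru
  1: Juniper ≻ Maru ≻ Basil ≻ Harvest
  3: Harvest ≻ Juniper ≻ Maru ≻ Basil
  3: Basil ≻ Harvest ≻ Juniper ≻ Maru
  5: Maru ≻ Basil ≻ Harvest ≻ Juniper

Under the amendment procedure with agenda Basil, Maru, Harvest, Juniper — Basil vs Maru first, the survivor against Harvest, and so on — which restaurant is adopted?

Harvest

Round 1: Basil vs Maru — 6–11, Maru advances.
Round 2: Maru vs Harvest — 8–9, Harvest advances.
Round 3: Harvest vs Juniper — 11–6, Harvest advances.
Harvest survives the agenda.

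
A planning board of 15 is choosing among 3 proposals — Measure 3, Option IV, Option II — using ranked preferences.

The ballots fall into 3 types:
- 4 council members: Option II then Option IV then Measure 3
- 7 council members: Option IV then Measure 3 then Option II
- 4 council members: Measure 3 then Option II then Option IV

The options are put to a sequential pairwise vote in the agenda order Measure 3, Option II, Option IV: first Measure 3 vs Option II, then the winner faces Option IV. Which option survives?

Round 1: Measure 3 vs Option II — 11–4, Measure 3 advances.
Round 2: Measure 3 vs Option IV — 4–11, Option IV advances.
The agenda winner is Option IV.

Option IV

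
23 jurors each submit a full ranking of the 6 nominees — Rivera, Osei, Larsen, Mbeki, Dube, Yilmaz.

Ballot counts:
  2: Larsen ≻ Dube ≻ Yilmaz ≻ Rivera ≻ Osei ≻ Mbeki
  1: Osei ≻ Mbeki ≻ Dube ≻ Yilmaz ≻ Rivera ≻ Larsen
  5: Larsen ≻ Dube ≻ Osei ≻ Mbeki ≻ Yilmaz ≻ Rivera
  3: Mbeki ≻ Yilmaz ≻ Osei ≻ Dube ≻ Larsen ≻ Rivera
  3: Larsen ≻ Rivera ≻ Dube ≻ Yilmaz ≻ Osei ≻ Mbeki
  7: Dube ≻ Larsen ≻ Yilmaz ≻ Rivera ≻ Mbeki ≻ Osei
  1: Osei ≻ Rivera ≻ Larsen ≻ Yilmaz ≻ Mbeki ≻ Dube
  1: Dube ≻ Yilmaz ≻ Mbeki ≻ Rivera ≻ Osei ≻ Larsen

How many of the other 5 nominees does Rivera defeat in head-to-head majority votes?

2

Rivera against each rival (23 jurors):
Rivera vs Osei: Rivera wins 13–10.
Rivera vs Larsen: Rivera preferred on 1+1+1 = 3 ballots; Larsen wins 20–3.
Rivera vs Mbeki: Rivera wins 13–10.
Rivera vs Dube: 4 to 19, Dube.
Rivera–Yilmaz: Yilmaz 19–4.
Rivera beats Osei, Mbeki; loses to Larsen, Dube, Yilmaz — 2 pairwise wins.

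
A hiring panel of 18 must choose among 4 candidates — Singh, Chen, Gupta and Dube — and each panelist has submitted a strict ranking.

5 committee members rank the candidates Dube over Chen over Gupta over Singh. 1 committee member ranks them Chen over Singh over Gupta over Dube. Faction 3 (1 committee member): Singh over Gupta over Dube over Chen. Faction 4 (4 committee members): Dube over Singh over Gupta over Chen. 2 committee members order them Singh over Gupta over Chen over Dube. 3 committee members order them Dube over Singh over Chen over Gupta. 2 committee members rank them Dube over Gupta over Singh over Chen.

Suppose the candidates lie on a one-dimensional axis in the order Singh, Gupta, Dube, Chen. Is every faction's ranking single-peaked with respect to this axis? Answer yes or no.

no

Axis positions: Singh=1, Gupta=2, Dube=3, Chen=4.
Faction 1 (peak Dube at position 3): ranking walks positions 3-4-2-1, expanding outward from the peak — single-peaked.
Faction 2: ranking walks positions 4-1-2-3; Singh is ranked above Dube even though Dube lies between Singh and the peak Chen on the axis — preferences dip and rise again. Not single-peaked.
Faction 3 (peak Singh at position 1): ranking walks positions 1-2-3-4, expanding outward from the peak — single-peaked.
Faction 4: ranking walks positions 3-1-2-4; Singh is ranked above Gupta even though Gupta lies between Singh and the peak Dube on the axis — preferences dip and rise again. Not single-peaked.
Faction 5: ranking walks positions 1-2-4-3; Chen is ranked above Dube even though Dube lies between Chen and the peak Singh on the axis — preferences dip and rise again. Not single-peaked.
Faction 6: ranking walks positions 3-1-4-2; Singh is ranked above Gupta even though Gupta lies between Singh and the peak Dube on the axis — preferences dip and rise again. Not single-peaked.
Faction 7 (peak Dube at position 3): ranking walks positions 3-2-1-4, expanding outward from the peak — single-peaked.
Faction 2 violates single-peakedness, so the profile is not single-peaked on this axis.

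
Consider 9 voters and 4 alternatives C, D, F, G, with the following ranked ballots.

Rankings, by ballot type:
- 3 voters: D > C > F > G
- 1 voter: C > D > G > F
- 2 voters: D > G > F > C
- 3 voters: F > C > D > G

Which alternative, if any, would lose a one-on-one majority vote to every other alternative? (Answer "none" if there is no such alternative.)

G

Pairwise majorities:
C vs D: 4 to 5, D.
C vs F: C preferred on 3+1 = 4 ballots; F wins 5–4.
C vs G: C is ranked higher on 3+1+3 = 7 ballots, G on 2. C wins 7–2.
D vs F: D, 6–3.
D vs G: 9 to 0, D.
F vs G: F preferred on 3+3 = 6 ballots; F wins 6–3.
Only G has no wins; G is the Condorcet loser.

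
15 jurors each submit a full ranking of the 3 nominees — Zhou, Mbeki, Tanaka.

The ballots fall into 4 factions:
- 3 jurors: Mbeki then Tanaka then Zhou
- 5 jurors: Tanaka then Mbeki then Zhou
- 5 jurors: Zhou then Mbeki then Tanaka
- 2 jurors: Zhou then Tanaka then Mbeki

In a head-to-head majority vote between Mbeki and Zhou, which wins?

Mbeki

Ballots ranking Mbeki above Zhou: 3 + 5 = 8.
Ballots ranking Zhou above Mbeki: 15 − 8 = 7.
Mbeki wins the head-to-head 8–7.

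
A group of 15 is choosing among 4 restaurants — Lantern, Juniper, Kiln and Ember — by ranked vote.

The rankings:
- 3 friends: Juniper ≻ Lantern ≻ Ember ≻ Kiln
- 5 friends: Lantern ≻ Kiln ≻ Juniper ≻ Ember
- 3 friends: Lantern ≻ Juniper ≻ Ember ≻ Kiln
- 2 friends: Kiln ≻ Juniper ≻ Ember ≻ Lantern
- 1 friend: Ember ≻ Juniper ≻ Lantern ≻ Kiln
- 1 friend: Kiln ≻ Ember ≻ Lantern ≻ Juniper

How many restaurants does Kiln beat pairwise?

Kiln against each rival (15 friends):
Kiln vs Lantern: 3 to 12, Lantern.
Kiln vs Juniper: Kiln is ranked higher on 5+2+1 = 8 ballots, Juniper on 7. Kiln wins 8–7.
Kiln vs Ember: Kiln wins 8–7.
Kiln beats Juniper, Ember; loses to Lantern — 2 pairwise wins.

2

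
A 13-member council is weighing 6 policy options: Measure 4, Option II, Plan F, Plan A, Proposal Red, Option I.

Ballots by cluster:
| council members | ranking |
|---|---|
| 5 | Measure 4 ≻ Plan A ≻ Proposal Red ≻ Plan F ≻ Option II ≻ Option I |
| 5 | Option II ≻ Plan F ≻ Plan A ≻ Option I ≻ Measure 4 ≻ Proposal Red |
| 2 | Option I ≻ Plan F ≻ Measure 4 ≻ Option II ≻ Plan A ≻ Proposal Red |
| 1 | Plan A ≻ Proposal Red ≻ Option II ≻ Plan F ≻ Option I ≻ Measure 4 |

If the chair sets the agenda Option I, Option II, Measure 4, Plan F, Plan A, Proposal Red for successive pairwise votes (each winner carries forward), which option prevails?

Round 1: Option I vs Option II — 2–11, Option II advances.
Round 2: Option II vs Measure 4 — 6–7, Measure 4 advances.
Round 3: Measure 4 vs Plan F — 5–8, Plan F advances.
Round 4: Plan F vs Plan A — 7–6, Plan F advances.
Round 5: Plan F vs Proposal Red — 7–6, Plan F advances.
The agenda winner is Plan F.

Plan F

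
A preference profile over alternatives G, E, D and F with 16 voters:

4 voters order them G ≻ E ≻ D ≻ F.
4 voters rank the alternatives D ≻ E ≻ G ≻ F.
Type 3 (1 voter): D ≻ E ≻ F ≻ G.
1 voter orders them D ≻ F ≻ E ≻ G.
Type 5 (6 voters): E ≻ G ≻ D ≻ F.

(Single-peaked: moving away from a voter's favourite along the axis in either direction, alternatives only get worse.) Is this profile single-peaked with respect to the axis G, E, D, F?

yes

Axis positions: G=1, E=2, D=3, F=4.
Type 1 (peak G at position 1): ranking walks positions 1-2-3-4, expanding outward from the peak — single-peaked.
Type 2 (peak D at position 3): ranking walks positions 3-2-1-4, expanding outward from the peak — single-peaked.
Type 3 (peak D at position 3): ranking walks positions 3-2-4-1, expanding outward from the peak — single-peaked.
Type 4 (peak D at position 3): ranking walks positions 3-4-2-1, expanding outward from the peak — single-peaked.
Type 5 (peak E at position 2): ranking walks positions 2-1-3-4, expanding outward from the peak — single-peaked.
Every ranking is single-peaked on this axis.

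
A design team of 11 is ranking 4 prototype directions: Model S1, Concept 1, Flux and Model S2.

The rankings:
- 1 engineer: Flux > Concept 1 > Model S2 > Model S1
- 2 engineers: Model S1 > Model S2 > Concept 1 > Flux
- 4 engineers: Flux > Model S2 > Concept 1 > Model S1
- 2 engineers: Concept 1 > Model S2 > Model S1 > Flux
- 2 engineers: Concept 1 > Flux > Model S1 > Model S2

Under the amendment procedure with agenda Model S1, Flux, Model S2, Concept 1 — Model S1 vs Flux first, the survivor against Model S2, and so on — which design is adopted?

Concept 1

Round 1: Model S1 vs Flux — 4–7, Flux advances.
Round 2: Flux vs Model S2 — 7–4, Flux advances.
Round 3: Flux vs Concept 1 — 5–6, Concept 1 advances.
The agenda winner is Concept 1.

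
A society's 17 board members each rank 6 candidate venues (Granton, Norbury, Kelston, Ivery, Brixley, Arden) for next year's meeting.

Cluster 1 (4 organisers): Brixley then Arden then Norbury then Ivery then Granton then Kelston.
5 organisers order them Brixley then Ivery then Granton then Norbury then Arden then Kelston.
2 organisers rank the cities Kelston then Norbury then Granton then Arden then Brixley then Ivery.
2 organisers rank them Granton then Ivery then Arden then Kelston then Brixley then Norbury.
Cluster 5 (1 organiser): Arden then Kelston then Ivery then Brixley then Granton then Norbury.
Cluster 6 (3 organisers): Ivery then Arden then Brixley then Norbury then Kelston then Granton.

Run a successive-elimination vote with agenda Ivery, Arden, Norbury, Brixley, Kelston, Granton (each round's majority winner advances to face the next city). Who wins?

Brixley

Round 1: Ivery vs Arden — 10–7, Ivery advances.
Round 2: Ivery vs Norbury — 11–6, Ivery advances.
Round 3: Ivery vs Brixley — 6–11, Brixley advances.
Round 4: Brixley vs Kelston — 12–5, Brixley advances.
Round 5: Brixley vs Granton — 13–4, Brixley advances.
The agenda winner is Brixley.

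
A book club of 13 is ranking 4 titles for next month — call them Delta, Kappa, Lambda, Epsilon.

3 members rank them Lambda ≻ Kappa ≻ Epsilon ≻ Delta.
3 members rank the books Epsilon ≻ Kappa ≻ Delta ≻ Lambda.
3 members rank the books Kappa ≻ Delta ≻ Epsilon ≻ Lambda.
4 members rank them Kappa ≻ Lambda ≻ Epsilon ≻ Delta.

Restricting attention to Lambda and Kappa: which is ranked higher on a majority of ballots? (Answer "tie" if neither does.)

Ballots ranking Lambda above Kappa: 3.
Ballots ranking Kappa above Lambda: 13 − 3 = 10.
Kappa wins the head-to-head 10–3.

Kappa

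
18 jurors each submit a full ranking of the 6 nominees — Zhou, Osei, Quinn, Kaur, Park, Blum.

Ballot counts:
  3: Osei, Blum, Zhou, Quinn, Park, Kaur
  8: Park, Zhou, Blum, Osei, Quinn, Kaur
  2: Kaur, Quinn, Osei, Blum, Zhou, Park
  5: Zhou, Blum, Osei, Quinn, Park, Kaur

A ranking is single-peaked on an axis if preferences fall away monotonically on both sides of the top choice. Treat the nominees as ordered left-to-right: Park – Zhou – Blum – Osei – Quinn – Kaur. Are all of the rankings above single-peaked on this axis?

Axis positions: Park=1, Zhou=2, Blum=3, Osei=4, Quinn=5, Kaur=6.
Type 1 (peak Osei at position 4): ranking walks positions 4-3-2-5-1-6, expanding outward from the peak — single-peaked.
Type 2 (peak Park at position 1): ranking walks positions 1-2-3-4-5-6, expanding outward from the peak — single-peaked.
Type 3 (peak Kaur at position 6): ranking walks positions 6-5-4-3-2-1, expanding outward from the peak — single-peaked.
Type 4 (peak Zhou at position 2): ranking walks positions 2-3-4-5-1-6, expanding outward from the peak — single-peaked.
Every ranking is single-peaked on this axis.

yes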